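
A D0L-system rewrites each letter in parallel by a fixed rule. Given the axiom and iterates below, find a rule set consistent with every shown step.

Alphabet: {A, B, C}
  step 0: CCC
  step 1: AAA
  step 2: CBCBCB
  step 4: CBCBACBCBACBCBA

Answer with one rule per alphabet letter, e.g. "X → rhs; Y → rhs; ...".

  step 1 ⇒ step 2: AAA ⇒ CB·CB·CB
    A ↦ CB
    B ↦ AC  (constrained at step 2)
  step 0 ⇒ step 1: CCC ⇒ A·A·A
    C ↦ A

A->CB, B->AC, C->A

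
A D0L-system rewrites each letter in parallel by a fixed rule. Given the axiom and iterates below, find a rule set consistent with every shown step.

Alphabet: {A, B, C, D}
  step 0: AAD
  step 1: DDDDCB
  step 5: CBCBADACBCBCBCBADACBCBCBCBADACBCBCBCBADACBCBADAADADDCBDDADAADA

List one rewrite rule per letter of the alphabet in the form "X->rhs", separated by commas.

A->DD, B->DA, C->A, D->CB

  step 0 ⇒ step 1: AAD ⇒ DD·DD·CB
    A ↦ DD
    D ↦ CB
    B ↦ DA  (constrained at step 1)
    C ↦ A  (constrained at step 1)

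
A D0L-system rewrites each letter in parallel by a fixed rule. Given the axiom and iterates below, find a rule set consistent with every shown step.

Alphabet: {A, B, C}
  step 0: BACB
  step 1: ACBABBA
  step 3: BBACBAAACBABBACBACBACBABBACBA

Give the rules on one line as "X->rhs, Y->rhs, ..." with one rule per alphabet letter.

A->CBA, B->A, C->BB

  step 0 ⇒ step 1: BACB ⇒ A·CBA·BB·A
    A ↦ CBA
    B ↦ A
    C ↦ BB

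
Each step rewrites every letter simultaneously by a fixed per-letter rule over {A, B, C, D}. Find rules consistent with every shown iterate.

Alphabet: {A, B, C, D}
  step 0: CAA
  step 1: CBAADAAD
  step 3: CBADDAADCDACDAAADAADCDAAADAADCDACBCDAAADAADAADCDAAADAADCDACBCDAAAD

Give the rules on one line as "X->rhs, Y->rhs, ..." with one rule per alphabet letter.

A->AAD, B->ADD, C->CB, D->CDA

  step 0 ⇒ step 1: CAA ⇒ CB·AAD·AAD
    A ↦ AAD
    C ↦ CB
    B ↦ ADD  (constrained at step 1)
    D ↦ CDA  (constrained at step 1)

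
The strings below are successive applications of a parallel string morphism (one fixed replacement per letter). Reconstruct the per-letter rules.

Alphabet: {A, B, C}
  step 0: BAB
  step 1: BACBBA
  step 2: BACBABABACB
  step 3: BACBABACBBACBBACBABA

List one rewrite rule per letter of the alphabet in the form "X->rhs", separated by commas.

A->CB, B->BA, C->A

  step 2 ⇒ step 3: BACBABABACB ⇒ BA·CB·A·BA·CB·BA·CB·BA·CB·A·BA
    A ↦ CB
    B ↦ BA
    C ↦ A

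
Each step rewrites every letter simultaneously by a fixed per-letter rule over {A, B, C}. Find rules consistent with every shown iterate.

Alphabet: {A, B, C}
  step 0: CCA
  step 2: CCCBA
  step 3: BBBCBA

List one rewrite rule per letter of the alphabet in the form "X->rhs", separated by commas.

  step 2 ⇒ step 3: CCCBA ⇒ B·B·B·C·BA
    A ↦ BA
    B ↦ C
    C ↦ B

A->BA, B->C, C->B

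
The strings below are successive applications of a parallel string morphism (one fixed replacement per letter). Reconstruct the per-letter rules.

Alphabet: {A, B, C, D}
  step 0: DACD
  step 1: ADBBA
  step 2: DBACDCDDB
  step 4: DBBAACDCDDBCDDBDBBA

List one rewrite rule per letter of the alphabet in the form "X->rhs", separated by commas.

  step 1 ⇒ step 2: ADBBA ⇒ DB·A·CD·CD·DB
    A ↦ DB
    B ↦ CD
    D ↦ A
  step 0 ⇒ step 1: DACD ⇒ A·DB·B·A
    C ↦ B

A->DB, B->CD, C->B, D->A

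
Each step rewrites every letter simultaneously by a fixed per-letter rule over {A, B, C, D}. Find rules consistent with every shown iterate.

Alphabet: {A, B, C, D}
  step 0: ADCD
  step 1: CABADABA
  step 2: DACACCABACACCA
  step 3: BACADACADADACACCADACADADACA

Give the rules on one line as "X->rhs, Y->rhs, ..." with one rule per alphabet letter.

A->CA, B->C, C->DA, D->BA

  step 2 ⇒ step 3: DACACCABACACCA ⇒ BA·CA·DA·CA·DA·DA·CA·C·CA·DA·CA·DA·DA·CA
    A ↦ CA
    B ↦ C
    C ↦ DA
    D ↦ BA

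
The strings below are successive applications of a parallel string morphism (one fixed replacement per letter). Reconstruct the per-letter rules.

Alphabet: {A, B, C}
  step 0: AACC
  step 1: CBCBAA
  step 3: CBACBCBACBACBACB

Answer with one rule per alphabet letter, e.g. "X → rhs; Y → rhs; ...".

  step 0 ⇒ step 1: AACC ⇒ CB·CB·A·A
    A ↦ CB
    C ↦ A
    B ↦ CB  (constrained at step 1)

A->CB, B->CB, C->A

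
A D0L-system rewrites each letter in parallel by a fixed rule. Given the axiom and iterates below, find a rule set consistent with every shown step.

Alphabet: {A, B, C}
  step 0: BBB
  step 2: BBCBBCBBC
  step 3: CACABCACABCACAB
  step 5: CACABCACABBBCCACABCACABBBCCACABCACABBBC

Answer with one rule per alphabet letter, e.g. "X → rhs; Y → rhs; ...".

  step 2 ⇒ step 3: BBCBBCBBC ⇒ CA·CA·B·CA·CA·B·CA·CA·B
    B ↦ CA
    C ↦ B
    A ↦ BC  (constrained at step 3)

A->BC, B->CA, C->B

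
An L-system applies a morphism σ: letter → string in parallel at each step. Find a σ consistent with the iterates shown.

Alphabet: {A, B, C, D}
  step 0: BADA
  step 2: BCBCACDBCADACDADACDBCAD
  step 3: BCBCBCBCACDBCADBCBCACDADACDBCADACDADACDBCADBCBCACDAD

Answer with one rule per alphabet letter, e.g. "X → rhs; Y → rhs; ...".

A->ACD, B->BC, C->BC, D->AD

  step 2 ⇒ step 3: BCBCACDBCADACDADACDBCAD ⇒ BC·BC·BC·BC·ACD·BC·AD·BC·BC·ACD·AD·ACD·BC·AD·ACD·AD·ACD·BC·AD·BC·BC·ACD·AD
    A ↦ ACD
    B ↦ BC
    C ↦ BC
    D ↦ AD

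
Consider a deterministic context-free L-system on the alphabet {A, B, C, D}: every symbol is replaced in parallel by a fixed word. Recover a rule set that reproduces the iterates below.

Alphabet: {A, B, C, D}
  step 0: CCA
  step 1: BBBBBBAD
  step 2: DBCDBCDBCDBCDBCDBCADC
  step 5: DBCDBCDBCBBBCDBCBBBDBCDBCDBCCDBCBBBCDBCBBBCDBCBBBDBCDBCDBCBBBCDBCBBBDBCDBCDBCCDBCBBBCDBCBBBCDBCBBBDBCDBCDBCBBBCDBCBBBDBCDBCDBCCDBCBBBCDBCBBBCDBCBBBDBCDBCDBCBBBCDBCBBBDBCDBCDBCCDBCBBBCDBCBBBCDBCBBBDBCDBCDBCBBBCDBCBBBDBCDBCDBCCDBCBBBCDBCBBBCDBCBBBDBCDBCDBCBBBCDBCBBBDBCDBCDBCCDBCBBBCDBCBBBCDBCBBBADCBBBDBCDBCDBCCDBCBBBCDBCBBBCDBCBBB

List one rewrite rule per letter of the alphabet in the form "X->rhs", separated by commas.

A->AD, B->DBC, C->BBB, D->C

  step 1 ⇒ step 2: BBBBBBAD ⇒ DBC·DBC·DBC·DBC·DBC·DBC·AD·C
    A ↦ AD
    B ↦ DBC
    D ↦ C
  step 0 ⇒ step 1: CCA ⇒ BBB·BBB·AD
    C ↦ BBB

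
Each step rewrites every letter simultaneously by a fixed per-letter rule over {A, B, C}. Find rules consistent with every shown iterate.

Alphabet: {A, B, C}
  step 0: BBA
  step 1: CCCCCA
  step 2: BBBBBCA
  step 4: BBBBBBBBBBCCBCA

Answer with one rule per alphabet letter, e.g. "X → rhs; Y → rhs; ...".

A->CA, B->CC, C->B

  step 1 ⇒ step 2: CCCCCA ⇒ B·B·B·B·B·CA
    A ↦ CA
    C ↦ B
  step 0 ⇒ step 1: BBA ⇒ CC·CC·CA
    B ↦ CC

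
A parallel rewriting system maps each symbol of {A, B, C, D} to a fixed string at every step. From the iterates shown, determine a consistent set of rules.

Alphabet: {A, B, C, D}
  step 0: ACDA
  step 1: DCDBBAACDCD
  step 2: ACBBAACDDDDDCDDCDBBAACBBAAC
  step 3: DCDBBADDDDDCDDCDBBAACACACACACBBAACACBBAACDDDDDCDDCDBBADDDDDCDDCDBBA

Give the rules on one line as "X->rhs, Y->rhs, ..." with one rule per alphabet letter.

A->DCD, B->DD, C->BBA, D->AC

  step 2 ⇒ step 3: ACBBAACDDDDDCDDCDBBAACBBAAC ⇒ DCD·BBA·DD·DD·DCD·DCD·BBA·AC·AC·AC·AC·AC·BBA·AC·AC·BBA·AC·DD·DD·DCD·DCD·BBA·DD·DD·DCD·DCD·BBA
    A ↦ DCD
    B ↦ DD
    C ↦ BBA
    D ↦ AC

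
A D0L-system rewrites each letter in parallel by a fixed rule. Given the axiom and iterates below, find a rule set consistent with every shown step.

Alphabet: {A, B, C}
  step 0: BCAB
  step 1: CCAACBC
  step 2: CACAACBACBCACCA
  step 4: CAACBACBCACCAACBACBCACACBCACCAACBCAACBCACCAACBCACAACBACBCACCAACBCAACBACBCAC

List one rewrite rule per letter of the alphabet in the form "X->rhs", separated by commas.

  step 1 ⇒ step 2: CCAACBC ⇒ CA·CA·ACB·ACB·CA·C·CA
    A ↦ ACB
    B ↦ C
    C ↦ CA

A->ACB, B->C, C->CA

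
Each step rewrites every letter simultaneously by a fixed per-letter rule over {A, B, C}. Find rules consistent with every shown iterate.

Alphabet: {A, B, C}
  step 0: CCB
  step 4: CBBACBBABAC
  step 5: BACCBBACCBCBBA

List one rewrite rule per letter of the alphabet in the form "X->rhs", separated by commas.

  step 4 ⇒ step 5: CBBACBBABAC ⇒ BA·C·C·B·BA·C·C·B·C·B·BA
    A ↦ B
    B ↦ C
    C ↦ BA

A->B, B->C, C->BA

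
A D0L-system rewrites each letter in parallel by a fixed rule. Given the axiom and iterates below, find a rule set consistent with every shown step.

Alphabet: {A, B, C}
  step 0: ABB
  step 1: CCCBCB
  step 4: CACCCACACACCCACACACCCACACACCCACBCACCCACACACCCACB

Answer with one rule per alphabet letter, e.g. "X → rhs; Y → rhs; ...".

A->CC, B->CB, C->CA

  step 0 ⇒ step 1: ABB ⇒ CC·CB·CB
    A ↦ CC
    B ↦ CB
    C ↦ CA  (constrained at step 1)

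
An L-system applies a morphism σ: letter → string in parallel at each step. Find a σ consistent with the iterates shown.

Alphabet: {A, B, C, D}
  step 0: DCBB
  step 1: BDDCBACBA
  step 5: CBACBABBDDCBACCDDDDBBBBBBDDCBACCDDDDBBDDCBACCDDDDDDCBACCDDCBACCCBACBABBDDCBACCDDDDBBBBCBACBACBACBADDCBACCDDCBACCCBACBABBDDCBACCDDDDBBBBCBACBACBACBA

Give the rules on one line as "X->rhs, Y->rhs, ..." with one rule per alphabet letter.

  step 0 ⇒ step 1: DCBB ⇒ B·DD·CBA·CBA
    B ↦ CBA
    C ↦ DD
    D ↦ B
    A ↦ CC  (constrained at step 1)

A->CC, B->CBA, C->DD, D->B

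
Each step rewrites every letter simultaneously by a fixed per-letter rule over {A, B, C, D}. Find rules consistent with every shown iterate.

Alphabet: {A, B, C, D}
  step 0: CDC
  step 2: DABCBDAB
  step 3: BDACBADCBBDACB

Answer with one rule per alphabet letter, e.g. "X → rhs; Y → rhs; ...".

  step 2 ⇒ step 3: DABCBDAB ⇒ B·DA·CB·AD·CB·B·DA·CB
    A ↦ DA
    B ↦ CB
    C ↦ AD
    D ↦ B

A->DA, B->CB, C->AD, D->B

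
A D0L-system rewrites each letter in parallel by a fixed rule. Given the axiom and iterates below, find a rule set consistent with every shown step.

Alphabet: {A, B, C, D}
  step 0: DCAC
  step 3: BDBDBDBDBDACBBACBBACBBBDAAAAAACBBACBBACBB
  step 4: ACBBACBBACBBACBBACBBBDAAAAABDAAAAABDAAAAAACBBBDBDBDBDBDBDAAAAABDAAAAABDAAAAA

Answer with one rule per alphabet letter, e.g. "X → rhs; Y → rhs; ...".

  step 3 ⇒ step 4: BDBDBDBDBDACBBACBBACBBBDAAAAAACBBACBBACBB ⇒ A·CBB·A·CBB·A·CBB·A·CBB·A·CBB·BD·AAA·A·A·BD·AAA·A·A·BD·AAA·A·A·A·CBB·BD·BD·BD·BD·BD·BD·AAA·A·A·BD·AAA·A·A·BD·AAA·A·A
    A ↦ BD
    B ↦ A
    C ↦ AAA
    D ↦ CBB

A->BD, B->A, C->AAA, D->CBB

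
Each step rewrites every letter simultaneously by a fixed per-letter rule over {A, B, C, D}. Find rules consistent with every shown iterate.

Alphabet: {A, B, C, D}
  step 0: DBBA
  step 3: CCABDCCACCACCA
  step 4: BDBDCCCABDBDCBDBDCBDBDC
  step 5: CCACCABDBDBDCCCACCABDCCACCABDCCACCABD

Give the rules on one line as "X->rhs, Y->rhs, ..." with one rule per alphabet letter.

  step 4 ⇒ step 5: BDBDCCCABDBDCBDBDCBDBDC ⇒ C·CA·C·CA·BD·BD·BD·C·C·CA·C·CA·BD·C·CA·C·CA·BD·C·CA·C·CA·BD
    A ↦ C
    B ↦ C
    C ↦ BD
    D ↦ CA

A->C, B->C, C->BD, D->CA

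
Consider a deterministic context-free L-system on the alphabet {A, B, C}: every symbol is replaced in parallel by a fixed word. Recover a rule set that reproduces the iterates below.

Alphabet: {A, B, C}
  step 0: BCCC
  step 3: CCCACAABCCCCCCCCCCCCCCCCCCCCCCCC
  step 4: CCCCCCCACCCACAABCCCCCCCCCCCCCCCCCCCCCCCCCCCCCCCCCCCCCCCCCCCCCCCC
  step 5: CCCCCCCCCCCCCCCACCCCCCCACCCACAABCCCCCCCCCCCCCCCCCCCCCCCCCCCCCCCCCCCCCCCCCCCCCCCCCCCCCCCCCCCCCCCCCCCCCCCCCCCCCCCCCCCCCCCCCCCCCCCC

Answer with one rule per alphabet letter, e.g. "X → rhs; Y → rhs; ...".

A->CA, B->AB, C->CC

  step 4 ⇒ step 5: CCCCCCCACCCACAABCCCCCCCCCCCCCCCCCCCCCCCCCCCCCCCCCCCCCCCCCCCCCCCC ⇒ CC·CC·CC·CC·CC·CC·CC·CA·CC·CC·CC·CA·CC·CA·CA·AB·CC·CC·CC·CC·CC·CC·CC·CC·CC·CC·CC·CC·CC·CC·CC·CC·CC·CC·CC·CC·CC·CC·CC·CC·CC·CC·CC·CC·CC·CC·CC·CC·CC·CC·CC·CC·CC·CC·CC·CC·CC·CC·CC·CC·CC·CC·CC·CC
    A ↦ CA
    B ↦ AB
    C ↦ CC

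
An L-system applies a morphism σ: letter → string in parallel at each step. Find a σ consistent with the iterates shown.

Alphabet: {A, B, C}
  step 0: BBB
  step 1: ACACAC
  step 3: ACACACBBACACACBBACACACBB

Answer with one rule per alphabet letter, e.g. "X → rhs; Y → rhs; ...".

  step 0 ⇒ step 1: BBB ⇒ AC·AC·AC
    B ↦ AC
    A ↦ BB  (constrained at step 1)
    C ↦ BA  (constrained at step 1)

A->BB, B->AC, C->BA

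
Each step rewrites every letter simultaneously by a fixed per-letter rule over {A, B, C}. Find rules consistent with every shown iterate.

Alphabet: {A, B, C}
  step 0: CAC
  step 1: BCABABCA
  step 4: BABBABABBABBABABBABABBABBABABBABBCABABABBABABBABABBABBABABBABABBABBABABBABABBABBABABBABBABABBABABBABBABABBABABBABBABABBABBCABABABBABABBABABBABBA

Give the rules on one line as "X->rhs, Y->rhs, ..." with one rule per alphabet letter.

A->BA, B->BAB, C->BCA

  step 0 ⇒ step 1: CAC ⇒ BCA·BA·BCA
    A ↦ BA
    C ↦ BCA
    B ↦ BAB  (constrained at step 1)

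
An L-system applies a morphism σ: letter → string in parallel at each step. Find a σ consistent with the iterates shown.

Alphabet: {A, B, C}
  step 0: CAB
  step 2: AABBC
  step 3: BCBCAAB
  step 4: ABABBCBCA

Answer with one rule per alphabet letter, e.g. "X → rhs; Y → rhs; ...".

  step 3 ⇒ step 4: BCBCAAB ⇒ A·B·A·B·BC·BC·A
    A ↦ BC
    B ↦ A
    C ↦ B

A->BC, B->A, C->B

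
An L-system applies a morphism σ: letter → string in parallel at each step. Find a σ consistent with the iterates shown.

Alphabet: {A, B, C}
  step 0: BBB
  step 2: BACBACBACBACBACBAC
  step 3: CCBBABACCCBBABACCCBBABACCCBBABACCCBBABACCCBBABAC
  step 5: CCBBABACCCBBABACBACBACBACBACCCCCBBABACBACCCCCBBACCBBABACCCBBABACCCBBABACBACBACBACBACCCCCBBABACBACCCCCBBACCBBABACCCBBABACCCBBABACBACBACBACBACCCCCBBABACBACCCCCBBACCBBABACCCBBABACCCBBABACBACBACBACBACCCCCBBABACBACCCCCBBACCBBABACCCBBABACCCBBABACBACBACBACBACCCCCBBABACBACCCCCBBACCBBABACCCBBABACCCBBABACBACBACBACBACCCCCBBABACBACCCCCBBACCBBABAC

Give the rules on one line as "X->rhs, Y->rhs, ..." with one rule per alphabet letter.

  step 2 ⇒ step 3: BACBACBACBACBACBAC ⇒ CC·BBA·BAC·CC·BBA·BAC·CC·BBA·BAC·CC·BBA·BAC·CC·BBA·BAC·CC·BBA·BAC
    A ↦ BBA
    B ↦ CC
    C ↦ BAC

A->BBA, B->CC, C->BAC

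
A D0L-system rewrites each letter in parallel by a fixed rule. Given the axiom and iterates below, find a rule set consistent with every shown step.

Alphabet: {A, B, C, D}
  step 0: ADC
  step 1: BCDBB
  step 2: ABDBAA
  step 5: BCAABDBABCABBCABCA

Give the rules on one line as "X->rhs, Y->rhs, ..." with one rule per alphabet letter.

A->BC, B->A, C->B, D->DB

  step 1 ⇒ step 2: BCDBB ⇒ A·B·DB·A·A
    B ↦ A
    C ↦ B
    D ↦ DB
  step 0 ⇒ step 1: ADC ⇒ BC·DB·B
    A ↦ BC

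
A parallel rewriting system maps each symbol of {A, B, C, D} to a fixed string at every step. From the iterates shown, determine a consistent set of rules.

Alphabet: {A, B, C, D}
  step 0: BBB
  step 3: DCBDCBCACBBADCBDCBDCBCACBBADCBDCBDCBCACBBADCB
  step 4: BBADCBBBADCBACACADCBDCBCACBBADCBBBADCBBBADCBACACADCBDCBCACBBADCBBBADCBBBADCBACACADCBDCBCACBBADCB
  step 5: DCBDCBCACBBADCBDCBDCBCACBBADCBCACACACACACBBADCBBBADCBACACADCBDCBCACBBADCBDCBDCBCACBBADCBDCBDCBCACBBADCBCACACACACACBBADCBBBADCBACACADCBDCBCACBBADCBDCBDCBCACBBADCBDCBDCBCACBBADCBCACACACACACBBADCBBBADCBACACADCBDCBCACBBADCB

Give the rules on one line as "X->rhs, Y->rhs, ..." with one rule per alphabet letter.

A->CAC, B->DCB, C->A, D->BB

  step 4 ⇒ step 5: BBADCBBBADCBACACADCBDCBCACBBADCBBBADCBBBADCBACACADCBDCBCACBBADCBBBADCBBBADCBACACADCBDCBCACBBADCB ⇒ DCB·DCB·CAC·BB·A·DCB·DCB·DCB·CAC·BB·A·DCB·CAC·A·CAC·A·CAC·BB·A·DCB·BB·A·DCB·A·CAC·A·DCB·DCB·CAC·BB·A·DCB·DCB·DCB·CAC·BB·A·DCB·DCB·DCB·CAC·BB·A·DCB·CAC·A·CAC·A·CAC·BB·A·DCB·BB·A·DCB·A·CAC·A·DCB·DCB·CAC·BB·A·DCB·DCB·DCB·CAC·BB·A·DCB·DCB·DCB·CAC·BB·A·DCB·CAC·A·CAC·A·CAC·BB·A·DCB·BB·A·DCB·A·CAC·A·DCB·DCB·CAC·BB·A·DCB
    A ↦ CAC
    B ↦ DCB
    C ↦ A
    D ↦ BB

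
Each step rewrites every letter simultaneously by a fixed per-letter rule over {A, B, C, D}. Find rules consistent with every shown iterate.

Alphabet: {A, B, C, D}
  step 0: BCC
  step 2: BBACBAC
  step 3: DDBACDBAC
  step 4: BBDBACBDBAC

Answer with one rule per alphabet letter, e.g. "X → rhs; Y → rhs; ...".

  step 3 ⇒ step 4: DDBACDBAC ⇒ B·B·D·B·AC·B·D·B·AC
    A ↦ B
    B ↦ D
    C ↦ AC
    D ↦ B

A->B, B->D, C->AC, D->B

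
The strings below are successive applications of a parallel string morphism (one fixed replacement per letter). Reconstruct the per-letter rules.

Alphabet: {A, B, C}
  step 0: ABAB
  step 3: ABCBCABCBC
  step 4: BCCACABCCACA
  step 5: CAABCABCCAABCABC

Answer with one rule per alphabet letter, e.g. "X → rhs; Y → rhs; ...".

A->BC, B->C, C->A

  step 4 ⇒ step 5: BCCACABCCACA ⇒ C·A·A·BC·A·BC·C·A·A·BC·A·BC
    A ↦ BC
    B ↦ C
    C ↦ A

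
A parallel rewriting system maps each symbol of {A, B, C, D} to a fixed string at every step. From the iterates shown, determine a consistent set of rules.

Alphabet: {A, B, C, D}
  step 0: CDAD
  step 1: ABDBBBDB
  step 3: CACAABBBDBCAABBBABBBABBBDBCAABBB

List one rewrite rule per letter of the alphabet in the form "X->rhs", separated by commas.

  step 0 ⇒ step 1: CDAD ⇒ AB·DB·BB·DB
    A ↦ BB
    C ↦ AB
    D ↦ DB
    B ↦ CA  (constrained at step 1)

A->BB, B->CA, C->AB, D->DB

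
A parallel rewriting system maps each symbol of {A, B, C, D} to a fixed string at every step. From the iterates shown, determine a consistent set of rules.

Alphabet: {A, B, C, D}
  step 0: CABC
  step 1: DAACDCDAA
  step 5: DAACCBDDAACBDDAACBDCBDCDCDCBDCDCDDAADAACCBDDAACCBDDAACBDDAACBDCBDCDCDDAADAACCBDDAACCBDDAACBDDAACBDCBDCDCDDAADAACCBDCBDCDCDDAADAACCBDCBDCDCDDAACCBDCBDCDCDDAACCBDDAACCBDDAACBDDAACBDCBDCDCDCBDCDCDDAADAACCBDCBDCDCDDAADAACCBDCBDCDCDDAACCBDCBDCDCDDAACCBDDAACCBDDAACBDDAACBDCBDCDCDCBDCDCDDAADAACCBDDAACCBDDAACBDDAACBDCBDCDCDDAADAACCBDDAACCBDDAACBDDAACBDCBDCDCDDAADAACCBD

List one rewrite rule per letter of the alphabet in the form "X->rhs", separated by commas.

  step 0 ⇒ step 1: CABC ⇒ DAA·CD·C·DAA
    A ↦ CD
    B ↦ C
    C ↦ DAA
    D ↦ CBD  (constrained at step 1)

A->CD, B->C, C->DAA, D->CBD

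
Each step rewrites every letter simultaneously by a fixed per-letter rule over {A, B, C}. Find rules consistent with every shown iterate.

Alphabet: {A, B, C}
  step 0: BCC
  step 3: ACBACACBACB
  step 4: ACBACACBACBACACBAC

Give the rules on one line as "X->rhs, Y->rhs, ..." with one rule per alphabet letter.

A->AC, B->AC, C->B

  step 3 ⇒ step 4: ACBACACBACB ⇒ AC·B·AC·AC·B·AC·B·AC·AC·B·AC
    A ↦ AC
    B ↦ AC
    C ↦ B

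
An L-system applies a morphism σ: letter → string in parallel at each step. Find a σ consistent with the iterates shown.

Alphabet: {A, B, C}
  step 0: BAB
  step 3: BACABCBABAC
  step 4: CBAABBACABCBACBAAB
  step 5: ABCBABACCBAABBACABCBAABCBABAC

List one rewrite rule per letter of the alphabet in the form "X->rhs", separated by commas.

A->BA, B->C, C->AB

  step 4 ⇒ step 5: CBAABBACABCBACBAAB ⇒ AB·C·BA·BA·C·C·BA·AB·BA·C·AB·C·BA·AB·C·BA·BA·C
    A ↦ BA
    B ↦ C
    C ↦ AB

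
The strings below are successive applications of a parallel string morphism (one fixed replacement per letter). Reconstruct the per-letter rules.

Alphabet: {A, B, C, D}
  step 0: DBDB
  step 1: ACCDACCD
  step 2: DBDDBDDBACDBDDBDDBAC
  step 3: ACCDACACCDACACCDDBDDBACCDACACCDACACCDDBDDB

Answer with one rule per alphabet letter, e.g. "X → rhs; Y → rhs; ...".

  step 2 ⇒ step 3: DBDDBDDBACDBDDBDDBAC ⇒ AC·CD·AC·AC·CD·AC·AC·CD·DB·DDB·AC·CD·AC·AC·CD·AC·AC·CD·DB·DDB
    A ↦ DB
    B ↦ CD
    C ↦ DDB
    D ↦ AC

A->DB, B->CD, C->DDB, D->AC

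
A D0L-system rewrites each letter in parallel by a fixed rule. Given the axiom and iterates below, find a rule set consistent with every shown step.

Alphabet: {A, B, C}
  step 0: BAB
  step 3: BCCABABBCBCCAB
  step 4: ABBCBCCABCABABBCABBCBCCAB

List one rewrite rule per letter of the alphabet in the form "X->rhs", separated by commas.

  step 3 ⇒ step 4: BCCABABBCBCCAB ⇒ AB·BC·BC·C·AB·C·AB·AB·BC·AB·BC·BC·C·AB
    A ↦ C
    B ↦ AB
    C ↦ BC

A->C, B->AB, C->BC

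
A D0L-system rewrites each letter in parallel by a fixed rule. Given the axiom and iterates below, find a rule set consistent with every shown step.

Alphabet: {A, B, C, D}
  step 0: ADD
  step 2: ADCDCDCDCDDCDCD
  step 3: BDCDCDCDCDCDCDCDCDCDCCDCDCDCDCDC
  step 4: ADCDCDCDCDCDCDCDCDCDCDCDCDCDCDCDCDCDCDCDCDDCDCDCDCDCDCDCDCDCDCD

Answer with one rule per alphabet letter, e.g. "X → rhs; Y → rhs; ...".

A->BD, B->AD, C->D, D->CDC

  step 3 ⇒ step 4: BDCDCDCDCDCDCDCDCDCDCCDCDCDCDCDC ⇒ AD·CDC·D·CDC·D·CDC·D·CDC·D·CDC·D·CDC·D·CDC·D·CDC·D·CDC·D·CDC·D·D·CDC·D·CDC·D·CDC·D·CDC·D·CDC·D
    B ↦ AD
    C ↦ D
    D ↦ CDC
  step 2 ⇒ step 3: ADCDCDCDCDDCDCD ⇒ BD·CDC·D·CDC·D·CDC·D·CDC·D·CDC·CDC·D·CDC·D·CDC
    A ↦ BD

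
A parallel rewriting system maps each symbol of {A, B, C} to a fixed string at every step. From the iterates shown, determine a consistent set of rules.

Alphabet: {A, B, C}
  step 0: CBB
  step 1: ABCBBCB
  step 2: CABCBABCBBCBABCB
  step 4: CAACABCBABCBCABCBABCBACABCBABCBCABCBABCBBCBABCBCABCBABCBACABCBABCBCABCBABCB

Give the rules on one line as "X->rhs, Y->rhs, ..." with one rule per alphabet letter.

A->CA, B->BCB, C->A

  step 1 ⇒ step 2: ABCBBCB ⇒ CA·BCB·A·BCB·BCB·A·BCB
    A ↦ CA
    B ↦ BCB
    C ↦ A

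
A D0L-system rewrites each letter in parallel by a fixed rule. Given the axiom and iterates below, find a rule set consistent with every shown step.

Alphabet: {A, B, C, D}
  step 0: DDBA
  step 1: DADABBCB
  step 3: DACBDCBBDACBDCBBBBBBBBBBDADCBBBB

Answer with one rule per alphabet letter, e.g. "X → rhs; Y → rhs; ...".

A->CB, B->BB, C->DC, D->DA

  step 0 ⇒ step 1: DDBA ⇒ DA·DA·BB·CB
    A ↦ CB
    B ↦ BB
    D ↦ DA
    C ↦ DC  (constrained at step 1)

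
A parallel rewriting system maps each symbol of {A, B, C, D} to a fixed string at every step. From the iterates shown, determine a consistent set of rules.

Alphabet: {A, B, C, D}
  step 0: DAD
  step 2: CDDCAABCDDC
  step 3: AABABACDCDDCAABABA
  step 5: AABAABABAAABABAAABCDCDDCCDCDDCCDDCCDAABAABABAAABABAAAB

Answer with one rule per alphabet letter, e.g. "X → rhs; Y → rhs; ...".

A->CD, B->DC, C->A, D->AB

  step 2 ⇒ step 3: CDDCAABCDDC ⇒ A·AB·AB·A·CD·CD·DC·A·AB·AB·A
    A ↦ CD
    B ↦ DC
    C ↦ A
    D ↦ AB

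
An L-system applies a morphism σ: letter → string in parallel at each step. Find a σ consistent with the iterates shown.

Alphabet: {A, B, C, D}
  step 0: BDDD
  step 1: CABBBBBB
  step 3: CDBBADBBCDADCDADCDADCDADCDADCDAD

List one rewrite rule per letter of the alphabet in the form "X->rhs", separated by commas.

A->AD, B->CA, C->CD, D->BB

  step 0 ⇒ step 1: BDDD ⇒ CA·BB·BB·BB
    B ↦ CA
    D ↦ BB
    A ↦ AD  (constrained at step 1)
    C ↦ CD  (constrained at step 1)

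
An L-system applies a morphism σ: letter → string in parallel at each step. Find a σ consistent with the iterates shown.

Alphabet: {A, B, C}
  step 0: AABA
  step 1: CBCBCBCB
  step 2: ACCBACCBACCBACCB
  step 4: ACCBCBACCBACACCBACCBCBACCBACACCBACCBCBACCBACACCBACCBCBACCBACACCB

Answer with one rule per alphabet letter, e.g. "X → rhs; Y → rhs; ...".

  step 1 ⇒ step 2: CBCBCBCB ⇒ AC·CB·AC·CB·AC·CB·AC·CB
    B ↦ CB
    C ↦ AC
  step 0 ⇒ step 1: AABA ⇒ CB·CB·CB·CB
    A ↦ CB

A->CB, B->CB, C->AC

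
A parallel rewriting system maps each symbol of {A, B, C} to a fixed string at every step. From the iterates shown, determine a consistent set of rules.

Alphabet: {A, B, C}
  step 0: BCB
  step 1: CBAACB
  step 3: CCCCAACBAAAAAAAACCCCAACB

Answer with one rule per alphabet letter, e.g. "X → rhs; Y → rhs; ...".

  step 0 ⇒ step 1: BCB ⇒ CB·AA·CB
    B ↦ CB
    C ↦ AA
    A ↦ CC  (constrained at step 1)

A->CC, B->CB, C->AA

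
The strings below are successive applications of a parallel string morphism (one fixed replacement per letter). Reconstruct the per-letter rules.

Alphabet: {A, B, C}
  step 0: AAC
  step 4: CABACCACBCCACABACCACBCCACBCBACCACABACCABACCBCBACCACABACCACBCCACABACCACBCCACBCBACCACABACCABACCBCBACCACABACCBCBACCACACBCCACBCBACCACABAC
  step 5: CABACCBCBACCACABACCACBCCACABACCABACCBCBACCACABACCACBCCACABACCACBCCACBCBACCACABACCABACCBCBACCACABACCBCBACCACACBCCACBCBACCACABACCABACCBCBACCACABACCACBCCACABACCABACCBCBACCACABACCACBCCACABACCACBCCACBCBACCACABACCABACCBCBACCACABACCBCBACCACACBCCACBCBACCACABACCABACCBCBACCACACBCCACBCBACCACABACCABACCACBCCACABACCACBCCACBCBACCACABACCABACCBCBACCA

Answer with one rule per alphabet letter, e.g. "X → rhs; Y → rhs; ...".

A->BAC, B->CBC, C->CA

  step 4 ⇒ step 5: CABACCACBCCACABACCACBCCACBCBACCACABACCABACCBCBACCACABACCACBCCACABACCACBCCACBCBACCACABACCABACCBCBACCACABACCBCBACCACACBCCACBCBACCACABAC ⇒ CA·BAC·CBC·BAC·CA·CA·BAC·CA·CBC·CA·CA·BAC·CA·BAC·CBC·BAC·CA·CA·BAC·CA·CBC·CA·CA·BAC·CA·CBC·CA·CBC·BAC·CA·CA·BAC·CA·BAC·CBC·BAC·CA·CA·BAC·CBC·BAC·CA·CA·CBC·CA·CBC·BAC·CA·CA·BAC·CA·BAC·CBC·BAC·CA·CA·BAC·CA·CBC·CA·CA·BAC·CA·BAC·CBC·BAC·CA·CA·BAC·CA·CBC·CA·CA·BAC·CA·CBC·CA·CBC·BAC·CA·CA·BAC·CA·BAC·CBC·BAC·CA·CA·BAC·CBC·BAC·CA·CA·CBC·CA·CBC·BAC·CA·CA·BAC·CA·BAC·CBC·BAC·CA·CA·CBC·CA·CBC·BAC·CA·CA·BAC·CA·BAC·CA·CBC·CA·CA·BAC·CA·CBC·CA·CBC·BAC·CA·CA·BAC·CA·BAC·CBC·BAC·CA
    A ↦ BAC
    B ↦ CBC
    C ↦ CA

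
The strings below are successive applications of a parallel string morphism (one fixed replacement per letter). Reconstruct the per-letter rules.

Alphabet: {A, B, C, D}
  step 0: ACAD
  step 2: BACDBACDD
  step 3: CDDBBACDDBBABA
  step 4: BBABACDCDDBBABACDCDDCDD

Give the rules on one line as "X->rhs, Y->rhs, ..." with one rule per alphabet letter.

  step 3 ⇒ step 4: CDDBBACDDBBABA ⇒ B·BA·BA·CD·CD·D·B·BA·BA·CD·CD·D·CD·D
    A ↦ D
    B ↦ CD
    C ↦ B
    D ↦ BA

A->D, B->CD, C->B, D->BA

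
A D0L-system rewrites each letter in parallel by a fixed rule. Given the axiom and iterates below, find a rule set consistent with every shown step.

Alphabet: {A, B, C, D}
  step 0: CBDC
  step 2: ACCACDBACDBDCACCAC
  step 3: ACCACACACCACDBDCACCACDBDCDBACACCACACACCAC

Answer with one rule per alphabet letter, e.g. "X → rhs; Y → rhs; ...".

  step 2 ⇒ step 3: ACCACDBACDBDCACCAC ⇒ ACC·AC·AC·ACC·AC·DB·DC·ACC·AC·DB·DC·DB·AC·ACC·AC·AC·ACC·AC
    A ↦ ACC
    B ↦ DC
    C ↦ AC
    D ↦ DB

A->ACC, B->DC, C->AC, D->DB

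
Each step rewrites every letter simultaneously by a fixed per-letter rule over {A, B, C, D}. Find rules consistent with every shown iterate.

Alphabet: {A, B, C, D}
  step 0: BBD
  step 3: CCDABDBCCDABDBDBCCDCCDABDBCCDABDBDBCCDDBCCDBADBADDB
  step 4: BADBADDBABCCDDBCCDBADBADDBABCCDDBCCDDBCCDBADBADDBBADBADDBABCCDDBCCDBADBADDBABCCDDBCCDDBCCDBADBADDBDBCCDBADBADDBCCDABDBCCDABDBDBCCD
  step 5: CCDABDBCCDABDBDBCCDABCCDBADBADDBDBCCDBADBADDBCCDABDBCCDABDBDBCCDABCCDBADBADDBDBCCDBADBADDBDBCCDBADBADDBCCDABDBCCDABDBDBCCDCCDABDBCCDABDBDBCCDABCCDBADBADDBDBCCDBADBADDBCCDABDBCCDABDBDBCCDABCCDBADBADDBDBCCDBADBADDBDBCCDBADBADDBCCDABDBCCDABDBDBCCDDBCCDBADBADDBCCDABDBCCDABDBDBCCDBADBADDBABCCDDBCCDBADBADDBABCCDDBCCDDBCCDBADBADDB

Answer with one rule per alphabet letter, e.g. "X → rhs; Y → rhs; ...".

  step 4 ⇒ step 5: BADBADDBABCCDDBCCDBADBADDBABCCDDBCCDDBCCDBADBADDBBADBADDBABCCDDBCCDBADBADDBABCCDDBCCDDBCCDBADBADDBDBCCDBADBADDBCCDABDBCCDABDBDBCCD ⇒ CCD·AB·DB·CCD·AB·DB·DB·CCD·AB·CCD·BAD·BAD·DB·DB·CCD·BAD·BAD·DB·CCD·AB·DB·CCD·AB·DB·DB·CCD·AB·CCD·BAD·BAD·DB·DB·CCD·BAD·BAD·DB·DB·CCD·BAD·BAD·DB·CCD·AB·DB·CCD·AB·DB·DB·CCD·CCD·AB·DB·CCD·AB·DB·DB·CCD·AB·CCD·BAD·BAD·DB·DB·CCD·BAD·BAD·DB·CCD·AB·DB·CCD·AB·DB·DB·CCD·AB·CCD·BAD·BAD·DB·DB·CCD·BAD·BAD·DB·DB·CCD·BAD·BAD·DB·CCD·AB·DB·CCD·AB·DB·DB·CCD·DB·CCD·BAD·BAD·DB·CCD·AB·DB·CCD·AB·DB·DB·CCD·BAD·BAD·DB·AB·CCD·DB·CCD·BAD·BAD·DB·AB·CCD·DB·CCD·DB·CCD·BAD·BAD·DB
    A ↦ AB
    B ↦ CCD
    C ↦ BAD
    D ↦ DB

A->AB, B->CCD, C->BAD, D->DB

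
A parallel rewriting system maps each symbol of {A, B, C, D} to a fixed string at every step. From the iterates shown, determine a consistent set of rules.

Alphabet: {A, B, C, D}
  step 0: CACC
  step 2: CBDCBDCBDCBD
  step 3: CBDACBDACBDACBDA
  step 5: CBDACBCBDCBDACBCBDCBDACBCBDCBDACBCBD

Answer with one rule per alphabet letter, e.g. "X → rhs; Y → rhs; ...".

  step 2 ⇒ step 3: CBDCBDCBDCBD ⇒ CB·D·A·CB·D·A·CB·D·A·CB·D·A
    B ↦ D
    C ↦ CB
    D ↦ A
    A ↦ CB  (constrained at step 0)

A->CB, B->D, C->CB, D->A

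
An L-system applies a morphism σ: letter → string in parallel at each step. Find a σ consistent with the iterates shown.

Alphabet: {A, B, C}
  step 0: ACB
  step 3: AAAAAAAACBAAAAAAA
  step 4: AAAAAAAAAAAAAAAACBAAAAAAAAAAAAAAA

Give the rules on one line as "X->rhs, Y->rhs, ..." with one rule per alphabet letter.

A->AA, B->A, C->CB

  step 3 ⇒ step 4: AAAAAAAACBAAAAAAA ⇒ AA·AA·AA·AA·AA·AA·AA·AA·CB·A·AA·AA·AA·AA·AA·AA·AA
    A ↦ AA
    B ↦ A
    C ↦ CB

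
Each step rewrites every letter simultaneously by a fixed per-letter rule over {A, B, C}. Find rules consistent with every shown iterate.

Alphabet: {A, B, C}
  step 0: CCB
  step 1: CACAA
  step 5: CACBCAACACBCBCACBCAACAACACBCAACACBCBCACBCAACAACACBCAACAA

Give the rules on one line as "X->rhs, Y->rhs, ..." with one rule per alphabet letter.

  step 0 ⇒ step 1: CCB ⇒ CA·CA·A
    B ↦ A
    C ↦ CA
    A ↦ CB  (constrained at step 1)

A->CB, B->A, C->CA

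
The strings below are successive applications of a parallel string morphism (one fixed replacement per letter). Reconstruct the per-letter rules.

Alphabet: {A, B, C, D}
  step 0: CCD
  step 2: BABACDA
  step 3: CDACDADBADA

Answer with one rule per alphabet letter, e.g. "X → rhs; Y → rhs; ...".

A->DA, B->C, C->D, D->BA

  step 2 ⇒ step 3: BABACDA ⇒ C·DA·C·DA·D·BA·DA
    A ↦ DA
    B ↦ C
    C ↦ D
    D ↦ BA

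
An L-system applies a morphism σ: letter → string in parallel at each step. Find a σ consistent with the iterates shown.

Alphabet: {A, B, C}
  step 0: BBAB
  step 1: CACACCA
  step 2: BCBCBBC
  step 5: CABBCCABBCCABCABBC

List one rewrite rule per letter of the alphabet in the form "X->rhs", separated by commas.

  step 1 ⇒ step 2: CACACCA ⇒ B·C·B·C·B·B·C
    A ↦ C
    C ↦ B
  step 0 ⇒ step 1: BBAB ⇒ CA·CA·C·CA
    B ↦ CA

A->C, B->CA, C->B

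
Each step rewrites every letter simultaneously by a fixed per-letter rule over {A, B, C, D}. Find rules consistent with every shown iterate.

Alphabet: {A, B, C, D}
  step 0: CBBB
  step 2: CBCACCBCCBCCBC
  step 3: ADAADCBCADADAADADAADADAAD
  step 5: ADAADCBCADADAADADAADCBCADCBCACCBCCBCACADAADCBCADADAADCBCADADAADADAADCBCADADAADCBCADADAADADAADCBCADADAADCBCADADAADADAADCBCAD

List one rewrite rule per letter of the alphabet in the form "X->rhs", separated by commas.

  step 2 ⇒ step 3: CBCACCBCCBCCBC ⇒ AD·A·AD·CBC·AD·AD·A·AD·AD·A·AD·AD·A·AD
    A ↦ CBC
    B ↦ A
    C ↦ AD
    D ↦ AC  (constrained at step 3)

A->CBC, B->A, C->AD, D->AC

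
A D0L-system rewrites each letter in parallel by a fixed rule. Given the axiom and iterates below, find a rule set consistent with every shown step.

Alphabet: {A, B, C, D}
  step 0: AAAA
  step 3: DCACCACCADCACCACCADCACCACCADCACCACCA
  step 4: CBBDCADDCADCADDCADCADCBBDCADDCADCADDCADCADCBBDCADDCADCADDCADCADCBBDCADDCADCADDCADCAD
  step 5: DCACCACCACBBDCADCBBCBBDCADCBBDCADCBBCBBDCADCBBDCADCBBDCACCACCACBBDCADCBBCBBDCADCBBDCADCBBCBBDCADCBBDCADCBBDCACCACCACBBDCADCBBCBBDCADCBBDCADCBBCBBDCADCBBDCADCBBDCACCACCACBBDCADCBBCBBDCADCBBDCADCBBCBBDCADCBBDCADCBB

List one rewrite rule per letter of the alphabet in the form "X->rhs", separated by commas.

  step 4 ⇒ step 5: CBBDCADDCADCADDCADCADCBBDCADDCADCADDCADCADCBBDCADDCADCADDCADCADCBBDCADDCADCADDCADCAD ⇒ DCA·CCA·CCA·CBB·DCA·D·CBB·CBB·DCA·D·CBB·DCA·D·CBB·CBB·DCA·D·CBB·DCA·D·CBB·DCA·CCA·CCA·CBB·DCA·D·CBB·CBB·DCA·D·CBB·DCA·D·CBB·CBB·DCA·D·CBB·DCA·D·CBB·DCA·CCA·CCA·CBB·DCA·D·CBB·CBB·DCA·D·CBB·DCA·D·CBB·CBB·DCA·D·CBB·DCA·D·CBB·DCA·CCA·CCA·CBB·DCA·D·CBB·CBB·DCA·D·CBB·DCA·D·CBB·CBB·DCA·D·CBB·DCA·D·CBB
    A ↦ D
    B ↦ CCA
    C ↦ DCA
    D ↦ CBB

A->D, B->CCA, C->DCA, D->CBB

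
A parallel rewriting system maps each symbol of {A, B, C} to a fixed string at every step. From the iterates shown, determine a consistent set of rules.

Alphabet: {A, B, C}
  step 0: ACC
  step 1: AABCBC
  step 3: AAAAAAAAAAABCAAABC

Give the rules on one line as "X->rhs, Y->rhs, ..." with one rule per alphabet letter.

  step 0 ⇒ step 1: ACC ⇒ AA·BC·BC
    A ↦ AA
    C ↦ BC
    B ↦ A  (constrained at step 1)

A->AA, B->A, C->BC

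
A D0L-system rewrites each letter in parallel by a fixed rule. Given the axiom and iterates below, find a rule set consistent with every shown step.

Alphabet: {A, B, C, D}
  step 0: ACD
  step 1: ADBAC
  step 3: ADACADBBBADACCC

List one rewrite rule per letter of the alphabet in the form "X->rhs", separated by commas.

A->AD, B->CC, C->B, D->AC

  step 0 ⇒ step 1: ACD ⇒ AD·B·AC
    A ↦ AD
    C ↦ B
    D ↦ AC
    B ↦ CC  (constrained at step 1)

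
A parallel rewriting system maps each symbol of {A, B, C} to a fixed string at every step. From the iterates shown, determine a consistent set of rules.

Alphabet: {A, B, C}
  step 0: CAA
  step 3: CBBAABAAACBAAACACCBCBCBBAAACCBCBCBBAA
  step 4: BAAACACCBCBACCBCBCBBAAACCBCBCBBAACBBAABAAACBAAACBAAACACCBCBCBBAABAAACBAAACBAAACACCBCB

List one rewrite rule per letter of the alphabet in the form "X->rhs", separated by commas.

A->CB, B->AC, C->BAA

  step 3 ⇒ step 4: CBBAABAAACBAAACACCBCBCBBAAACCBCBCBBAA ⇒ BAA·AC·AC·CB·CB·AC·CB·CB·CB·BAA·AC·CB·CB·CB·BAA·CB·BAA·BAA·AC·BAA·AC·BAA·AC·AC·CB·CB·CB·BAA·BAA·AC·BAA·AC·BAA·AC·AC·CB·CB
    A ↦ CB
    B ↦ AC
    C ↦ BAA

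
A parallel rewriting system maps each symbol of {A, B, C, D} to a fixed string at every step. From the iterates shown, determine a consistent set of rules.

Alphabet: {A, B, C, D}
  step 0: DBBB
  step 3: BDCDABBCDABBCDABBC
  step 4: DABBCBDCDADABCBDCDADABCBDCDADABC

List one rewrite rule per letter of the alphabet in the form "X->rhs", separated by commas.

  step 3 ⇒ step 4: BDCDABBCDABBCDABBC ⇒ DA·B·BC·B·DC·DA·DA·BC·B·DC·DA·DA·BC·B·DC·DA·DA·BC
    A ↦ DC
    B ↦ DA
    C ↦ BC
    D ↦ B

A->DC, B->DA, C->BC, D->B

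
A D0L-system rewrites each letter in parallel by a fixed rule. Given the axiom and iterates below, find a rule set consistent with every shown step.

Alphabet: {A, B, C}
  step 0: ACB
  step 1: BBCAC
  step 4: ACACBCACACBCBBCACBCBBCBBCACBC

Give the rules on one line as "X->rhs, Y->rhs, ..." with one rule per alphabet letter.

  step 0 ⇒ step 1: ACB ⇒ B·BC·AC
    A ↦ B
    B ↦ AC
    C ↦ BC

A->B, B->AC, C->BC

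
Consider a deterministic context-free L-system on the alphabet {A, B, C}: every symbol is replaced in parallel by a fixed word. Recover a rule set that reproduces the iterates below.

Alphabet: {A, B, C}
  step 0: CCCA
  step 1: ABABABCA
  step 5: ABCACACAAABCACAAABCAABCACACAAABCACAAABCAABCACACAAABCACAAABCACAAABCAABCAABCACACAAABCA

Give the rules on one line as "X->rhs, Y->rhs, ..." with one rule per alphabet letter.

A->CA, B->A, C->AB

  step 0 ⇒ step 1: CCCA ⇒ AB·AB·AB·CA
    A ↦ CA
    C ↦ AB
    B ↦ A  (constrained at step 1)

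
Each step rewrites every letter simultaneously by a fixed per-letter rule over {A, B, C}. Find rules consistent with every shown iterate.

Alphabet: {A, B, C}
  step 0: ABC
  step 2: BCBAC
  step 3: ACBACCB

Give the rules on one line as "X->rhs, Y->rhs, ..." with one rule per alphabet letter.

A->C, B->AC, C->B

  step 2 ⇒ step 3: BCBAC ⇒ AC·B·AC·C·B
    A ↦ C
    B ↦ AC
    C ↦ B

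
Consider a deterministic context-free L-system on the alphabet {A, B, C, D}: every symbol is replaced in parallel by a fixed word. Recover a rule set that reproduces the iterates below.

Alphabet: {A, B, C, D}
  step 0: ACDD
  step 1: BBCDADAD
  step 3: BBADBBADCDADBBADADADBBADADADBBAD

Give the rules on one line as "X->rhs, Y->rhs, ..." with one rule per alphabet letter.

A->BB, B->AD, C->CD, D->AD

  step 0 ⇒ step 1: ACDD ⇒ BB·CD·AD·AD
    A ↦ BB
    C ↦ CD
    D ↦ AD
    B ↦ AD  (constrained at step 1)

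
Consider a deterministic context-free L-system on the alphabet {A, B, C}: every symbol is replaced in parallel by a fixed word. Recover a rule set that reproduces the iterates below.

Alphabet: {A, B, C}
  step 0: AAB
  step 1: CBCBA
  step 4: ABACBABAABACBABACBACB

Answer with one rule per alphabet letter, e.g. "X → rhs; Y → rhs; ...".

  step 0 ⇒ step 1: AAB ⇒ CB·CB·A
    A ↦ CB
    B ↦ A
    C ↦ AB  (constrained at step 1)

A->CB, B->A, C->AB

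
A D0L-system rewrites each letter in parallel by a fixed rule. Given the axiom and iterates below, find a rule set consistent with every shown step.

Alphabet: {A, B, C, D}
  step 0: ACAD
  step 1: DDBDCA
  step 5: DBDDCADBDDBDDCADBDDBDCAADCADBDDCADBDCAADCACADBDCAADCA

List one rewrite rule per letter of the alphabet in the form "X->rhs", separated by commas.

A->D, B->AD, C->DB, D->CA

  step 0 ⇒ step 1: ACAD ⇒ D·DB·D·CA
    A ↦ D
    C ↦ DB
    D ↦ CA
    B ↦ AD  (constrained at step 1)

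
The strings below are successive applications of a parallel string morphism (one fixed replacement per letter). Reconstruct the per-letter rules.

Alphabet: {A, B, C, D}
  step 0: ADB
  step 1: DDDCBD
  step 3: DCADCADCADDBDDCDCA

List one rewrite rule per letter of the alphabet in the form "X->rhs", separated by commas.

A->DD, B->BD, C->A, D->DC

  step 0 ⇒ step 1: ADB ⇒ DD·DC·BD
    A ↦ DD
    B ↦ BD
    D ↦ DC
    C ↦ A  (constrained at step 1)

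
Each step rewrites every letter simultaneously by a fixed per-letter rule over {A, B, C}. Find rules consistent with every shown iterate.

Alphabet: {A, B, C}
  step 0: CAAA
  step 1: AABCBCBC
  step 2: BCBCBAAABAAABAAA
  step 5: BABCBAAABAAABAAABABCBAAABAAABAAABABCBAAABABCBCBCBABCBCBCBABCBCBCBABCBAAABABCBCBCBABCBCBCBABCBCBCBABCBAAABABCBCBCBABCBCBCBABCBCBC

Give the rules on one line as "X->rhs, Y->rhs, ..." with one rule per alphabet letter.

A->BC, B->BA, C->AA

  step 1 ⇒ step 2: AABCBCBC ⇒ BC·BC·BA·AA·BA·AA·BA·AA
    A ↦ BC
    B ↦ BA
    C ↦ AA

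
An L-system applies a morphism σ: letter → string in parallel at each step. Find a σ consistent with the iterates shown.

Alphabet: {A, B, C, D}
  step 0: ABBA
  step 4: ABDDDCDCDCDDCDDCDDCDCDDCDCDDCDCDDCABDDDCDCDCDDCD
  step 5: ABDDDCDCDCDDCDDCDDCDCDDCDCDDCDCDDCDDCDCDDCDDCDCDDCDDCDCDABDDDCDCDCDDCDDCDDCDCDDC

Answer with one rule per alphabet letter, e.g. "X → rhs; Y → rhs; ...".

A->AB, B->DD, C->D, D->DC

  step 4 ⇒ step 5: ABDDDCDCDCDDCDDCDDCDCDDCDCDDCDCDDCABDDDCDCDCDDCD ⇒ AB·DD·DC·DC·DC·D·DC·D·DC·D·DC·DC·D·DC·DC·D·DC·DC·D·DC·D·DC·DC·D·DC·D·DC·DC·D·DC·D·DC·DC·D·AB·DD·DC·DC·DC·D·DC·D·DC·D·DC·DC·D·DC
    A ↦ AB
    B ↦ DD
    C ↦ D
    D ↦ DC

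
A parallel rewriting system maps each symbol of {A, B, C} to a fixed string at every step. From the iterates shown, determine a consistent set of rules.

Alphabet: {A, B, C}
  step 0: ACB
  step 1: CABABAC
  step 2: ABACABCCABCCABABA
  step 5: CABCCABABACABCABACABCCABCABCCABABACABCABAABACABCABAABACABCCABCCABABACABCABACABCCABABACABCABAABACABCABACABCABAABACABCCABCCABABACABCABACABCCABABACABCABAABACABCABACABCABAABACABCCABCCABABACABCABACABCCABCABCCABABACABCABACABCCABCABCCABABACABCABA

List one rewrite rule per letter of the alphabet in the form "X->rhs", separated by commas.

  step 1 ⇒ step 2: CABABAC ⇒ ABA·CAB·C·CAB·C·CAB·ABA
    A ↦ CAB
    B ↦ C
    C ↦ ABA

A->CAB, B->C, C->ABA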